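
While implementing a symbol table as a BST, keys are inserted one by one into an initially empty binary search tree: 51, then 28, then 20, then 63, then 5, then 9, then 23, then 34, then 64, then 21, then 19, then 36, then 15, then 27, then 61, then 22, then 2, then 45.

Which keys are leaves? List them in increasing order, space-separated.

Insert 51: tree is empty, so 51 becomes the root.
Insert 28: 28 < 51 → go left. Place as left child of 51.
Insert 20: 20 < 51 → go left; 20 < 28 → go left. Place as left child of 28.
Insert 63: 63 > 51 → go right. Place as right child of 51.
Insert 5: 5 < 51 → go left; 5 < 28 → go left; 5 < 20 → go left. Place as left child of 20.
Insert 9: 9 < 51 → go left; 9 < 28 → go left; 9 < 20 → go left; 9 > 5 → go right. Place as right child of 5.
Insert 23: 23 < 51 → go left; 23 < 28 → go left; 23 > 20 → go right. Place as right child of 20.
Insert 34: 34 < 51 → go left; 34 > 28 → go right. Place as right child of 28.
Insert 64: 64 > 51 → go right; 64 > 63 → go right. Place as right child of 63.
Insert 21: 21 < 51 → go left; 21 < 28 → go left; 21 > 20 → go right; 21 < 23 → go left. Place as left child of 23.
Insert 19: 19 < 51 → go left; 19 < 28 → go left; 19 < 20 → go left; 19 > 5 → go right; 19 > 9 → go right. Place as right child of 9.
Insert 36: 36 < 51 → go left; 36 > 28 → go right; 36 > 34 → go right. Place as right child of 34.
Insert 15: 15 < 51 → go left; 15 < 28 → go left; 15 < 20 → go left; 15 > 5 → go right; 15 > 9 → go right; 15 < 19 → go left. Place as left child of 19.
Insert 27: 27 < 51 → go left; 27 < 28 → go left; 27 > 20 → go right; 27 > 23 → go right. Place as right child of 23.
Insert 61: 61 > 51 → go right; 61 < 63 → go left. Place as left child of 63.
Insert 22: 22 < 51 → go left; 22 < 28 → go left; 22 > 20 → go right; 22 < 23 → go left; 22 > 21 → go right. Place as right child of 21.
Insert 2: 2 < 51 → go left; 2 < 28 → go left; 2 < 20 → go left; 2 < 5 → go left. Place as left child of 5.
Insert 45: 45 < 51 → go left; 45 > 28 → go right; 45 > 34 → go right; 45 > 36 → go right. Place as right child of 36.

2 15 22 27 45 61 64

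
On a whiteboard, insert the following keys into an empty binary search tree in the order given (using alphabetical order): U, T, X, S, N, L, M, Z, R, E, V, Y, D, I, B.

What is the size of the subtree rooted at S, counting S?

Insert U: tree is empty, so U becomes the root.
Insert T: T < U → go left. Place as left child of U.
Insert X: X > U → go right. Place as right child of U.
Insert S: S < U → go left; S < T → go left. Place as left child of T.
Insert N: N < U → go left; N < T → go left; N < S → go left. Place as left child of S.
Insert L: L < U → go left; L < T → go left; L < S → go left; L < N → go left. Place as left child of N.
Insert M: M < U → go left; M < T → go left; M < S → go left; M < N → go left; M > L → go right. Place as right child of L.
Insert Z: Z > U → go right; Z > X → go right. Place as right child of X.
Insert R: R < U → go left; R < T → go left; R < S → go left; R > N → go right. Place as right child of N.
Insert E: E < U → go left; E < T → go left; E < S → go left; E < N → go left; E < L → go left. Place as left child of L.
Insert V: V > U → go right; V < X → go left. Place as left child of X.
Insert Y: Y > U → go right; Y > X → go right; Y < Z → go left. Place as left child of Z.
Insert D: D < U → go left; D < T → go left; D < S → go left; D < N → go left; D < L → go left; D < E → go left. Place as left child of E.
Insert I: I < U → go left; I < T → go left; I < S → go left; I < N → go left; I < L → go left; I > E → go right. Place as right child of E.
Insert B: B < U → go left; B < T → go left; B < S → go left; B < N → go left; B < L → go left; B < E → go left; B < D → go left. Place as left child of D.

Subtree rooted at S contains: S, N, L, E, D, B, I, M, R — 9 nodes.

9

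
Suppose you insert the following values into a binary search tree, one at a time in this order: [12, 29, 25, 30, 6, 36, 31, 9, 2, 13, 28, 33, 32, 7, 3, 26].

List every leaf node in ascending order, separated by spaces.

3 7 13 26 32

Insert 12: tree is empty, so 12 becomes the root.
Insert 29: 29 > 12 → go right. Place as right child of 12.
Insert 25: 25 > 12 → go right; 25 < 29 → go left. Place as left child of 29.
Insert 30: 30 > 12 → go right; 30 > 29 → go right. Place as right child of 29.
Insert 6: 6 < 12 → go left. Place as left child of 12.
Insert 36: 36 > 12 → go right; 36 > 29 → go right; 36 > 30 → go right. Place as right child of 30.
Insert 31: 31 > 12 → go right; 31 > 29 → go right; 31 > 30 → go right; 31 < 36 → go left. Place as left child of 36.
Insert 9: 9 < 12 → go left; 9 > 6 → go right. Place as right child of 6.
Insert 2: 2 < 12 → go left; 2 < 6 → go left. Place as left child of 6.
Insert 13: 13 > 12 → go right; 13 < 29 → go left; 13 < 25 → go left. Place as left child of 25.
Insert 28: 28 > 12 → go right; 28 < 29 → go left; 28 > 25 → go right. Place as right child of 25.
Insert 33: 33 > 12 → go right; 33 > 29 → go right; 33 > 30 → go right; 33 < 36 → go left; 33 > 31 → go right. Place as right child of 31.
Insert 32: 32 > 12 → go right; 32 > 29 → go right; 32 > 30 → go right; 32 < 36 → go left; 32 > 31 → go right; 32 < 33 → go left. Place as left child of 33.
Insert 7: 7 < 12 → go left; 7 > 6 → go right; 7 < 9 → go left. Place as left child of 9.
Insert 3: 3 < 12 → go left; 3 < 6 → go left; 3 > 2 → go right. Place as right child of 2.
Insert 26: 26 > 12 → go right; 26 < 29 → go left; 26 > 25 → go right; 26 < 28 → go left. Place as left child of 28.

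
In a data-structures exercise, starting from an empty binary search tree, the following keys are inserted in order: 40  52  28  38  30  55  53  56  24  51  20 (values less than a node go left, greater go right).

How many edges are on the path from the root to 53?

Insert 40: tree is empty, so 40 becomes the root.
Insert 52: 52 > 40 → go right. Place as right child of 40.
Insert 28: 28 < 40 → go left. Place as left child of 40.
Insert 38: 38 < 40 → go left; 38 > 28 → go right. Place as right child of 28.
Insert 30: 30 < 40 → go left; 30 > 28 → go right; 30 < 38 → go left. Place as left child of 38.
Insert 55: 55 > 40 → go right; 55 > 52 → go right. Place as right child of 52.
Insert 53: 53 > 40 → go right; 53 > 52 → go right; 53 < 55 → go left. Place as left child of 55.
Insert 56: 56 > 40 → go right; 56 > 52 → go right; 56 > 55 → go right. Place as right child of 55.
Insert 24: 24 < 40 → go left; 24 < 28 → go left. Place as left child of 28.
Insert 51: 51 > 40 → go right; 51 < 52 → go left. Place as left child of 52.
Insert 20: 20 < 40 → go left; 20 < 28 → go left; 20 < 24 → go left. Place as left child of 24.

Path to 53: 40 → 52 → 55 → 53, which is 3 edges.

3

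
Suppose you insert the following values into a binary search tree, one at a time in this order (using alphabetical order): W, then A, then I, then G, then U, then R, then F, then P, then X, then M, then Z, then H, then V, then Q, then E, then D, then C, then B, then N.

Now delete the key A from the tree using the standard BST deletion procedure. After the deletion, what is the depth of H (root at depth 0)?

3

Resulting structure (node: left, right):
  W: L=A, R=X
  A: L=–, R=I
  I: L=G, R=U
  G: L=F, R=H
  U: L=R, R=V
  R: L=P, R=–
  F: L=E, R=–
  P: L=M, R=Q
  X: L=–, R=Z
  M: L=–, R=N
  Z: L=–, R=–
  H: L=–, R=–
  V: L=–, R=–
  Q: L=–, R=–
  E: L=D, R=–
  D: L=C, R=–
  C: L=B, R=–
  B: L=–, R=–
  N: L=–, R=–

Delete A (at most one child — splice it out).
After deletion, path to H: W → I → G → H.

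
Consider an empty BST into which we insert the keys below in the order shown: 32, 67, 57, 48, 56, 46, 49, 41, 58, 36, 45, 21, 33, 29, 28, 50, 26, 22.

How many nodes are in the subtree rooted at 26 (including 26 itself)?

2

32: root
67: right child of 32 (depth 1)
57: left child of 67 (depth 2)
48: left child of 57 (depth 3)
56: right child of 48 (depth 4)
46: left child of 48 (depth 4)
49: left child of 56 (depth 5)
41: left child of 46 (depth 5)
58: right child of 57 (depth 3)
36: left child of 41 (depth 6)
45: right child of 41 (depth 6)
21: left child of 32 (depth 1)
33: left child of 36 (depth 7)
29: right child of 21 (depth 2)
28: left child of 29 (depth 3)
50: right child of 49 (depth 6)
26: left child of 28 (depth 4)
22: left child of 26 (depth 5)

Subtree rooted at 26 contains: 26, 22 — 2 nodes.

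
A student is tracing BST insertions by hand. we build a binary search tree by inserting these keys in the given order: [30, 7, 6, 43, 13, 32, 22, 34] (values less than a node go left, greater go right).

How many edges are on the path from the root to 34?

3

Insert 30: tree is empty, so 30 becomes the root.
Insert 7: 7 < 30 → go left. Place as left child of 30.
Insert 6: 6 < 30 → go left; 6 < 7 → go left. Place as left child of 7.
Insert 43: 43 > 30 → go right. Place as right child of 30.
Insert 13: 13 < 30 → go left; 13 > 7 → go right. Place as right child of 7.
Insert 32: 32 > 30 → go right; 32 < 43 → go left. Place as left child of 43.
Insert 22: 22 < 30 → go left; 22 > 7 → go right; 22 > 13 → go right. Place as right child of 13.
Insert 34: 34 > 30 → go right; 34 < 43 → go left; 34 > 32 → go right. Place as right child of 32.

Path to 34: 30 → 43 → 32 → 34, which is 3 edges.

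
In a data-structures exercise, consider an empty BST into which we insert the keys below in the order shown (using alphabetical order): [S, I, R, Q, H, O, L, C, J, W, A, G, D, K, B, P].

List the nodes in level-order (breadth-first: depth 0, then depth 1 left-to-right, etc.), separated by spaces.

S: root
I: left child of S (depth 1)
R: right child of I (depth 2)
Q: left child of R (depth 3)
H: left child of I (depth 2)
O: left child of Q (depth 4)
L: left child of O (depth 5)
C: left child of H (depth 3)
J: left child of L (depth 6)
W: right child of S (depth 1)
A: left child of C (depth 4)
G: right child of C (depth 4)
D: left child of G (depth 5)
K: right child of J (depth 7)
B: right child of A (depth 5)
P: right child of O (depth 5)

S I W H R C Q A G O B D L P J K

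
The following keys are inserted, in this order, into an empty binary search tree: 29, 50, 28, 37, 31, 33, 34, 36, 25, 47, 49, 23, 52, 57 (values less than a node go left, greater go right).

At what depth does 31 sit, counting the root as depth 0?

3

Insert 29: tree is empty, so 29 becomes the root.
Insert 50: 50 > 29 → go right. Place as right child of 29.
Insert 28: 28 < 29 → go left. Place as left child of 29.
Insert 37: 37 > 29 → go right; 37 < 50 → go left. Place as left child of 50.
Insert 31: 31 > 29 → go right; 31 < 50 → go left; 31 < 37 → go left. Place as left child of 37.
Insert 33: 33 > 29 → go right; 33 < 50 → go left; 33 < 37 → go left; 33 > 31 → go right. Place as right child of 31.
Insert 34: 34 > 29 → go right; 34 < 50 → go left; 34 < 37 → go left; 34 > 31 → go right; 34 > 33 → go right. Place as right child of 33.
Insert 36: 36 > 29 → go right; 36 < 50 → go left; 36 < 37 → go left; 36 > 31 → go right; 36 > 33 → go right; 36 > 34 → go right. Place as right child of 34.
Insert 25: 25 < 29 → go left; 25 < 28 → go left. Place as left child of 28.
Insert 47: 47 > 29 → go right; 47 < 50 → go left; 47 > 37 → go right. Place as right child of 37.
Insert 49: 49 > 29 → go right; 49 < 50 → go left; 49 > 37 → go right; 49 > 47 → go right. Place as right child of 47.
Insert 23: 23 < 29 → go left; 23 < 28 → go left; 23 < 25 → go left. Place as left child of 25.
Insert 52: 52 > 29 → go right; 52 > 50 → go right. Place as right child of 50.
Insert 57: 57 > 29 → go right; 57 > 50 → go right; 57 > 52 → go right. Place as right child of 52.

Path to 31: 29 → 50 → 37 → 31, which is 3 edges.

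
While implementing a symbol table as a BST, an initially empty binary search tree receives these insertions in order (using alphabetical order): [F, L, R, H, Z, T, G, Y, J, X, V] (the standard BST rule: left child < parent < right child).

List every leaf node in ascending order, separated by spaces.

Insert F: tree is empty, so F becomes the root.
Insert L: L > F → go right. Place as right child of F.
Insert R: R > F → go right; R > L → go right. Place as right child of L.
Insert H: H > F → go right; H < L → go left. Place as left child of L.
Insert Z: Z > F → go right; Z > L → go right; Z > R → go right. Place as right child of R.
Insert T: T > F → go right; T > L → go right; T > R → go right; T < Z → go left. Place as left child of Z.
Insert G: G > F → go right; G < L → go left; G < H → go left. Place as left child of H.
Insert Y: Y > F → go right; Y > L → go right; Y > R → go right; Y < Z → go left; Y > T → go right. Place as right child of T.
Insert J: J > F → go right; J < L → go left; J > H → go right. Place as right child of H.
Insert X: X > F → go right; X > L → go right; X > R → go right; X < Z → go left; X > T → go right; X < Y → go left. Place as left child of Y.
Insert V: V > F → go right; V > L → go right; V > R → go right; V < Z → go left; V > T → go right; V < Y → go left; V < X → go left. Place as left child of X.

G J V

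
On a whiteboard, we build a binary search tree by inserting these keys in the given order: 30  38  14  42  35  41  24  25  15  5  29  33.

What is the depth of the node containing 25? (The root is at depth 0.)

3

Insert 30: tree is empty, so 30 becomes the root.
Insert 38: 38 > 30 → go right. Place as right child of 30.
Insert 14: 14 < 30 → go left. Place as left child of 30.
Insert 42: 42 > 30 → go right; 42 > 38 → go right. Place as right child of 38.
Insert 35: 35 > 30 → go right; 35 < 38 → go left. Place as left child of 38.
Insert 41: 41 > 30 → go right; 41 > 38 → go right; 41 < 42 → go left. Place as left child of 42.
Insert 24: 24 < 30 → go left; 24 > 14 → go right. Place as right child of 14.
Insert 25: 25 < 30 → go left; 25 > 14 → go right; 25 > 24 → go right. Place as right child of 24.
Insert 15: 15 < 30 → go left; 15 > 14 → go right; 15 < 24 → go left. Place as left child of 24.
Insert 5: 5 < 30 → go left; 5 < 14 → go left. Place as left child of 14.
Insert 29: 29 < 30 → go left; 29 > 14 → go right; 29 > 24 → go right; 29 > 25 → go right. Place as right child of 25.
Insert 33: 33 > 30 → go right; 33 < 38 → go left; 33 < 35 → go left. Place as left child of 35.

Path to 25: 30 → 14 → 24 → 25, which is 3 edges.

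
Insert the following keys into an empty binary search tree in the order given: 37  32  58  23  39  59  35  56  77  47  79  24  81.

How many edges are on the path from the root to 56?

37: root
32: left child of 37 (depth 1)
58: right child of 37 (depth 1)
23: left child of 32 (depth 2)
39: left child of 58 (depth 2)
59: right child of 58 (depth 2)
35: right child of 32 (depth 2)
56: right child of 39 (depth 3)
77: right child of 59 (depth 3)
47: left child of 56 (depth 4)
79: right child of 77 (depth 4)
24: right child of 23 (depth 3)
81: right child of 79 (depth 5)

Path to 56: 37 → 58 → 39 → 56, which is 3 edges.

3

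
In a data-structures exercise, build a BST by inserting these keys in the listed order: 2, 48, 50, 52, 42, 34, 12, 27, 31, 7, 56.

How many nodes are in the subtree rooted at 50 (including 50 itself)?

3

2: root
48: right child of 2 (depth 1)
50: right child of 48 (depth 2)
52: right child of 50 (depth 3)
42: left child of 48 (depth 2)
34: left child of 42 (depth 3)
12: left child of 34 (depth 4)
27: right child of 12 (depth 5)
31: right child of 27 (depth 6)
7: left child of 12 (depth 5)
56: right child of 52 (depth 4)

Subtree rooted at 50 contains: 50, 52, 56 — 3 nodes.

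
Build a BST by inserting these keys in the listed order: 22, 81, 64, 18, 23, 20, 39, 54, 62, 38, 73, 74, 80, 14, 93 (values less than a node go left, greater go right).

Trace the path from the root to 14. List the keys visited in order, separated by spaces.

22 18 14

Insert 22: tree is empty, so 22 becomes the root.
Insert 81: 81 > 22 → go right. Place as right child of 22.
Insert 64: 64 > 22 → go right; 64 < 81 → go left. Place as left child of 81.
Insert 18: 18 < 22 → go left. Place as left child of 22.
Insert 23: 23 > 22 → go right; 23 < 81 → go left; 23 < 64 → go left. Place as left child of 64.
Insert 20: 20 < 22 → go left; 20 > 18 → go right. Place as right child of 18.
Insert 39: 39 > 22 → go right; 39 < 81 → go left; 39 < 64 → go left; 39 > 23 → go right. Place as right child of 23.
Insert 54: 54 > 22 → go right; 54 < 81 → go left; 54 < 64 → go left; 54 > 23 → go right; 54 > 39 → go right. Place as right child of 39.
Insert 62: 62 > 22 → go right; 62 < 81 → go left; 62 < 64 → go left; 62 > 23 → go right; 62 > 39 → go right; 62 > 54 → go right. Place as right child of 54.
Insert 38: 38 > 22 → go right; 38 < 81 → go left; 38 < 64 → go left; 38 > 23 → go right; 38 < 39 → go left. Place as left child of 39.
Insert 73: 73 > 22 → go right; 73 < 81 → go left; 73 > 64 → go right. Place as right child of 64.
Insert 74: 74 > 22 → go right; 74 < 81 → go left; 74 > 64 → go right; 74 > 73 → go right. Place as right child of 73.
Insert 80: 80 > 22 → go right; 80 < 81 → go left; 80 > 64 → go right; 80 > 73 → go right; 80 > 74 → go right. Place as right child of 74.
Insert 14: 14 < 22 → go left; 14 < 18 → go left. Place as left child of 18.
Insert 93: 93 > 22 → go right; 93 > 81 → go right. Place as right child of 81.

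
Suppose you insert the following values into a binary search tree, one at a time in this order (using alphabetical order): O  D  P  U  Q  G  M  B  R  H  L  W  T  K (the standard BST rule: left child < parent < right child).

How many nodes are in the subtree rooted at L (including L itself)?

Resulting structure (node: left, right):
  O: L=D, R=P
  D: L=B, R=G
  P: L=–, R=U
  U: L=Q, R=W
  Q: L=–, R=R
  G: L=–, R=M
  M: L=H, R=–
  B: L=–, R=–
  R: L=–, R=T
  H: L=–, R=L
  L: L=K, R=–
  W: L=–, R=–
  T: L=–, R=–
  K: L=–, R=–

Subtree rooted at L contains: L, K — 2 nodes.

2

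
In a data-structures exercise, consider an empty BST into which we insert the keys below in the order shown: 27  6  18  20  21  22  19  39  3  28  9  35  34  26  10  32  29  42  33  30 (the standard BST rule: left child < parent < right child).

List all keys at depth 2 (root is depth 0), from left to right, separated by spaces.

3 18 28 42

Insert 27: tree is empty, so 27 becomes the root.
Insert 6: 6 < 27 → go left. Place as left child of 27.
Insert 18: 18 < 27 → go left; 18 > 6 → go right. Place as right child of 6.
Insert 20: 20 < 27 → go left; 20 > 6 → go right; 20 > 18 → go right. Place as right child of 18.
Insert 21: 21 < 27 → go left; 21 > 6 → go right; 21 > 18 → go right; 21 > 20 → go right. Place as right child of 20.
Insert 22: 22 < 27 → go left; 22 > 6 → go right; 22 > 18 → go right; 22 > 20 → go right; 22 > 21 → go right. Place as right child of 21.
Insert 19: 19 < 27 → go left; 19 > 6 → go right; 19 > 18 → go right; 19 < 20 → go left. Place as left child of 20.
Insert 39: 39 > 27 → go right. Place as right child of 27.
Insert 3: 3 < 27 → go left; 3 < 6 → go left. Place as left child of 6.
Insert 28: 28 > 27 → go right; 28 < 39 → go left. Place as left child of 39.
Insert 9: 9 < 27 → go left; 9 > 6 → go right; 9 < 18 → go left. Place as left child of 18.
Insert 35: 35 > 27 → go right; 35 < 39 → go left; 35 > 28 → go right. Place as right child of 28.
Insert 34: 34 > 27 → go right; 34 < 39 → go left; 34 > 28 → go right; 34 < 35 → go left. Place as left child of 35.
Insert 26: 26 < 27 → go left; 26 > 6 → go right; 26 > 18 → go right; 26 > 20 → go right; 26 > 21 → go right; 26 > 22 → go right. Place as right child of 22.
Insert 10: 10 < 27 → go left; 10 > 6 → go right; 10 < 18 → go left; 10 > 9 → go right. Place as right child of 9.
Insert 32: 32 > 27 → go right; 32 < 39 → go left; 32 > 28 → go right; 32 < 35 → go left; 32 < 34 → go left. Place as left child of 34.
Insert 29: 29 > 27 → go right; 29 < 39 → go left; 29 > 28 → go right; 29 < 35 → go left; 29 < 34 → go left; 29 < 32 → go left. Place as left child of 32.
Insert 42: 42 > 27 → go right; 42 > 39 → go right. Place as right child of 39.
Insert 33: 33 > 27 → go right; 33 < 39 → go left; 33 > 28 → go right; 33 < 35 → go left; 33 < 34 → go left; 33 > 32 → go right. Place as right child of 32.
Insert 30: 30 > 27 → go right; 30 < 39 → go left; 30 > 28 → go right; 30 < 35 → go left; 30 < 34 → go left; 30 < 32 → go left; 30 > 29 → go right. Place as right child of 29.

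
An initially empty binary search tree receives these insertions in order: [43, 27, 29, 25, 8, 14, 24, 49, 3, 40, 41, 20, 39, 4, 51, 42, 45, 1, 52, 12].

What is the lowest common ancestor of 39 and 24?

43: root
27: left child of 43 (depth 1)
29: right child of 27 (depth 2)
25: left child of 27 (depth 2)
8: left child of 25 (depth 3)
14: right child of 8 (depth 4)
24: right child of 14 (depth 5)
49: right child of 43 (depth 1)
3: left child of 8 (depth 4)
40: right child of 29 (depth 3)
41: right child of 40 (depth 4)
20: left child of 24 (depth 6)
39: left child of 40 (depth 4)
4: right child of 3 (depth 5)
51: right child of 49 (depth 2)
42: right child of 41 (depth 5)
45: left child of 49 (depth 2)
1: left child of 3 (depth 5)
52: right child of 51 (depth 3)
12: left child of 14 (depth 5)

Path to 39: 43 → 27 → 29 → 40 → 39
Path to 24: 43 → 27 → 25 → 8 → 14 → 24
The paths share a prefix ending at 27, then split left and right.

27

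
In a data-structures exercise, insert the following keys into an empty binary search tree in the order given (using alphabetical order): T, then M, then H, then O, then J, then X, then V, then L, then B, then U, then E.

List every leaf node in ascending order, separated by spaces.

Insert T: tree is empty, so T becomes the root.
Insert M: M < T → go left. Place as left child of T.
Insert H: H < T → go left; H < M → go left. Place as left child of M.
Insert O: O < T → go left; O > M → go right. Place as right child of M.
Insert J: J < T → go left; J < M → go left; J > H → go right. Place as right child of H.
Insert X: X > T → go right. Place as right child of T.
Insert V: V > T → go right; V < X → go left. Place as left child of X.
Insert L: L < T → go left; L < M → go left; L > H → go right; L > J → go right. Place as right child of J.
Insert B: B < T → go left; B < M → go left; B < H → go left. Place as left child of H.
Insert U: U > T → go right; U < X → go left; U < V → go left. Place as left child of V.
Insert E: E < T → go left; E < M → go left; E < H → go left; E > B → go right. Place as right child of B.

E L O U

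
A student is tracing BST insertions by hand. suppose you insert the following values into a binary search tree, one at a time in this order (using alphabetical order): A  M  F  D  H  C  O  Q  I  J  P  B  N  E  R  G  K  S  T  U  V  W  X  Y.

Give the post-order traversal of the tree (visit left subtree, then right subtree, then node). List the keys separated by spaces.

Insert A: tree is empty, so A becomes the root.
Insert M: M > A → go right. Place as right child of A.
Insert F: F > A → go right; F < M → go left. Place as left child of M.
Insert D: D > A → go right; D < M → go left; D < F → go left. Place as left child of F.
Insert H: H > A → go right; H < M → go left; H > F → go right. Place as right child of F.
Insert C: C > A → go right; C < M → go left; C < F → go left; C < D → go left. Place as left child of D.
Insert O: O > A → go right; O > M → go right. Place as right child of M.
Insert Q: Q > A → go right; Q > M → go right; Q > O → go right. Place as right child of O.
Insert I: I > A → go right; I < M → go left; I > F → go right; I > H → go right. Place as right child of H.
Insert J: J > A → go right; J < M → go left; J > F → go right; J > H → go right; J > I → go right. Place as right child of I.
Insert P: P > A → go right; P > M → go right; P > O → go right; P < Q → go left. Place as left child of Q.
Insert B: B > A → go right; B < M → go left; B < F → go left; B < D → go left; B < C → go left. Place as left child of C.
Insert N: N > A → go right; N > M → go right; N < O → go left. Place as left child of O.
Insert E: E > A → go right; E < M → go left; E < F → go left; E > D → go right. Place as right child of D.
Insert R: R > A → go right; R > M → go right; R > O → go right; R > Q → go right. Place as right child of Q.
Insert G: G > A → go right; G < M → go left; G > F → go right; G < H → go left. Place as left child of H.
Insert K: K > A → go right; K < M → go left; K > F → go right; K > H → go right; K > I → go right; K > J → go right. Place as right child of J.
Insert S: S > A → go right; S > M → go right; S > O → go right; S > Q → go right; S > R → go right. Place as right child of R.
Insert T: T > A → go right; T > M → go right; T > O → go right; T > Q → go right; T > R → go right; T > S → go right. Place as right child of S.
Insert U: U > A → go right; U > M → go right; U > O → go right; U > Q → go right; U > R → go right; U > S → go right; U > T → go right. Place as right child of T.
Insert V: V > A → go right; V > M → go right; V > O → go right; V > Q → go right; V > R → go right; V > S → go right; V > T → go right; V > U → go right. Place as right child of U.
Insert W: W > A → go right; W > M → go right; W > O → go right; W > Q → go right; W > R → go right; W > S → go right; W > T → go right; W > U → go right; W > V → go right. Place as right child of V.
Insert X: X > A → go right; X > M → go right; X > O → go right; X > Q → go right; X > R → go right; X > S → go right; X > T → go right; X > U → go right; X > V → go right; X > W → go right. Place as right child of W.
Insert Y: Y > A → go right; Y > M → go right; Y > O → go right; Y > Q → go right; Y > R → go right; Y > S → go right; Y > T → go right; Y > U → go right; Y > V → go right; Y > W → go right; Y > X → go right. Place as right child of X.

B C E D G K J I H F N P Y X W V U T S R Q O M A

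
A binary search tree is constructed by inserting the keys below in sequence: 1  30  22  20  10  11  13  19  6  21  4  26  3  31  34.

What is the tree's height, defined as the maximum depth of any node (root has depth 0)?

Resulting structure (node: left, right):
  1: L=–, R=30
  30: L=22, R=31
  22: L=20, R=26
  20: L=10, R=21
  10: L=6, R=11
  11: L=–, R=13
  13: L=–, R=19
  19: L=–, R=–
  6: L=4, R=–
  21: L=–, R=–
  4: L=3, R=–
  26: L=–, R=–
  3: L=–, R=–
  31: L=–, R=34
  34: L=–, R=–

The deepest node is 19 at depth 7.

7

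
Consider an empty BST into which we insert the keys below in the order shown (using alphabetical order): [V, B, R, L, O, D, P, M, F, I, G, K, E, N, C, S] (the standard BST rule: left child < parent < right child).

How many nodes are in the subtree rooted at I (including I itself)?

Resulting structure (node: left, right):
  V: L=B, R=–
  B: L=–, R=R
  R: L=L, R=S
  L: L=D, R=O
  O: L=M, R=P
  D: L=C, R=F
  P: L=–, R=–
  M: L=–, R=N
  F: L=E, R=I
  I: L=G, R=K
  G: L=–, R=–
  K: L=–, R=–
  E: L=–, R=–
  N: L=–, R=–
  C: L=–, R=–
  S: L=–, R=–

Subtree rooted at I contains: I, G, K — 3 nodes.

3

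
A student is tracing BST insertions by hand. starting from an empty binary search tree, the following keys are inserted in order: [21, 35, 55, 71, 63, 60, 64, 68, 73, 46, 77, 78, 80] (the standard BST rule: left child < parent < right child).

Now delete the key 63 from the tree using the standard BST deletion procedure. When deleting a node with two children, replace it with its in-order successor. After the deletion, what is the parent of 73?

21: root
35: right child of 21 (depth 1)
55: right child of 35 (depth 2)
71: right child of 55 (depth 3)
63: left child of 71 (depth 4)
60: left child of 63 (depth 5)
64: right child of 63 (depth 5)
68: right child of 64 (depth 6)
73: right child of 71 (depth 4)
46: left child of 55 (depth 3)
77: right child of 73 (depth 5)
78: right child of 77 (depth 6)
80: right child of 78 (depth 7)

Delete 63 (two children — replace with in-order successor).
After deletion, 73's parent is 71.

71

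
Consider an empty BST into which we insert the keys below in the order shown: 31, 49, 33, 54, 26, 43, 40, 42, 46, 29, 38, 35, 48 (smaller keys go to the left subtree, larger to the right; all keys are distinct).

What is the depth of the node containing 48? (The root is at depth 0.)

31: root
49: right child of 31 (depth 1)
33: left child of 49 (depth 2)
54: right child of 49 (depth 2)
26: left child of 31 (depth 1)
43: right child of 33 (depth 3)
40: left child of 43 (depth 4)
42: right child of 40 (depth 5)
46: right child of 43 (depth 4)
29: right child of 26 (depth 2)
38: left child of 40 (depth 5)
35: left child of 38 (depth 6)
48: right child of 46 (depth 5)

Path to 48: 31 → 49 → 33 → 43 → 46 → 48, which is 5 edges.

5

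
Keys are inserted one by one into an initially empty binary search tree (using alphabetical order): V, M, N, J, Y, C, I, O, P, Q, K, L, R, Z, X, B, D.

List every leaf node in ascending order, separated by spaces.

V: root
M: left child of V (depth 1)
N: right child of M (depth 2)
J: left child of M (depth 2)
Y: right child of V (depth 1)
C: left child of J (depth 3)
I: right child of C (depth 4)
O: right child of N (depth 3)
P: right child of O (depth 4)
Q: right child of P (depth 5)
K: right child of J (depth 3)
L: right child of K (depth 4)
R: right child of Q (depth 6)
Z: right child of Y (depth 2)
X: left child of Y (depth 2)
B: left child of C (depth 4)
D: left child of I (depth 5)

B D L R X Z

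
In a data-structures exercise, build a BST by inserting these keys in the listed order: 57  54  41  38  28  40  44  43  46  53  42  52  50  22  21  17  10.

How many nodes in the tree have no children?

Insert 57: tree is empty, so 57 becomes the root.
Insert 54: 54 < 57 → go left. Place as left child of 57.
Insert 41: 41 < 57 → go left; 41 < 54 → go left. Place as left child of 54.
Insert 38: 38 < 57 → go left; 38 < 54 → go left; 38 < 41 → go left. Place as left child of 41.
Insert 28: 28 < 57 → go left; 28 < 54 → go left; 28 < 41 → go left; 28 < 38 → go left. Place as left child of 38.
Insert 40: 40 < 57 → go left; 40 < 54 → go left; 40 < 41 → go left; 40 > 38 → go right. Place as right child of 38.
Insert 44: 44 < 57 → go left; 44 < 54 → go left; 44 > 41 → go right. Place as right child of 41.
Insert 43: 43 < 57 → go left; 43 < 54 → go left; 43 > 41 → go right; 43 < 44 → go left. Place as left child of 44.
Insert 46: 46 < 57 → go left; 46 < 54 → go left; 46 > 41 → go right; 46 > 44 → go right. Place as right child of 44.
Insert 53: 53 < 57 → go left; 53 < 54 → go left; 53 > 41 → go right; 53 > 44 → go right; 53 > 46 → go right. Place as right child of 46.
Insert 42: 42 < 57 → go left; 42 < 54 → go left; 42 > 41 → go right; 42 < 44 → go left; 42 < 43 → go left. Place as left child of 43.
Insert 52: 52 < 57 → go left; 52 < 54 → go left; 52 > 41 → go right; 52 > 44 → go right; 52 > 46 → go right; 52 < 53 → go left. Place as left child of 53.
Insert 50: 50 < 57 → go left; 50 < 54 → go left; 50 > 41 → go right; 50 > 44 → go right; 50 > 46 → go right; 50 < 53 → go left; 50 < 52 → go left. Place as left child of 52.
Insert 22: 22 < 57 → go left; 22 < 54 → go left; 22 < 41 → go left; 22 < 38 → go left; 22 < 28 → go left. Place as left child of 28.
Insert 21: 21 < 57 → go left; 21 < 54 → go left; 21 < 41 → go left; 21 < 38 → go left; 21 < 28 → go left; 21 < 22 → go left. Place as left child of 22.
Insert 17: 17 < 57 → go left; 17 < 54 → go left; 17 < 41 → go left; 17 < 38 → go left; 17 < 28 → go left; 17 < 22 → go left; 17 < 21 → go left. Place as left child of 21.
Insert 10: 10 < 57 → go left; 10 < 54 → go left; 10 < 41 → go left; 10 < 38 → go left; 10 < 28 → go left; 10 < 22 → go left; 10 < 21 → go left; 10 < 17 → go left. Place as left child of 17.

Leaves: 10, 40, 42, 50 — 4 in total.

4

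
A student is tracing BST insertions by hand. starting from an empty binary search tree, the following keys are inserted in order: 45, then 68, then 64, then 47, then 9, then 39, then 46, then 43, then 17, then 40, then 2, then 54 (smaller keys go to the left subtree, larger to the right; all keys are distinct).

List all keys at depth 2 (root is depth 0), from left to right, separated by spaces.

Insert 45: tree is empty, so 45 becomes the root.
Insert 68: 68 > 45 → go right. Place as right child of 45.
Insert 64: 64 > 45 → go right; 64 < 68 → go left. Place as left child of 68.
Insert 47: 47 > 45 → go right; 47 < 68 → go left; 47 < 64 → go left. Place as left child of 64.
Insert 9: 9 < 45 → go left. Place as left child of 45.
Insert 39: 39 < 45 → go left; 39 > 9 → go right. Place as right child of 9.
Insert 46: 46 > 45 → go right; 46 < 68 → go left; 46 < 64 → go left; 46 < 47 → go left. Place as left child of 47.
Insert 43: 43 < 45 → go left; 43 > 9 → go right; 43 > 39 → go right. Place as right child of 39.
Insert 17: 17 < 45 → go left; 17 > 9 → go right; 17 < 39 → go left. Place as left child of 39.
Insert 40: 40 < 45 → go left; 40 > 9 → go right; 40 > 39 → go right; 40 < 43 → go left. Place as left child of 43.
Insert 2: 2 < 45 → go left; 2 < 9 → go left. Place as left child of 9.
Insert 54: 54 > 45 → go right; 54 < 68 → go left; 54 < 64 → go left; 54 > 47 → go right. Place as right child of 47.

2 39 64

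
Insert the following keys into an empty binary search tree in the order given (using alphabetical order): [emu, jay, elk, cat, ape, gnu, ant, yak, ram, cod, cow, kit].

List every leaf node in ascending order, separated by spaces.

Insert emu: tree is empty, so emu becomes the root.
Insert jay: jay > emu → go right. Place as right child of emu.
Insert elk: elk < emu → go left. Place as left child of emu.
Insert cat: cat < emu → go left; cat < elk → go left. Place as left child of elk.
Insert ape: ape < emu → go left; ape < elk → go left; ape < cat → go left. Place as left child of cat.
Insert gnu: gnu > emu → go right; gnu < jay → go left. Place as left child of jay.
Insert ant: ant < emu → go left; ant < elk → go left; ant < cat → go left; ant < ape → go left. Place as left child of ape.
Insert yak: yak > emu → go right; yak > jay → go right. Place as right child of jay.
Insert ram: ram > emu → go right; ram > jay → go right; ram < yak → go left. Place as left child of yak.
Insert cod: cod < emu → go left; cod < elk → go left; cod > cat → go right. Place as right child of cat.
Insert cow: cow < emu → go left; cow < elk → go left; cow > cat → go right; cow > cod → go right. Place as right child of cod.
Insert kit: kit > emu → go right; kit > jay → go right; kit < yak → go left; kit < ram → go left. Place as left child of ram.

ant cow gnu kit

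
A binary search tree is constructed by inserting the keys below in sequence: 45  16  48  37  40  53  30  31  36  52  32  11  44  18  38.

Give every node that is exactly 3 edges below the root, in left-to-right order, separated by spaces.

Resulting structure (node: left, right):
  45: L=16, R=48
  16: L=11, R=37
  48: L=–, R=53
  37: L=30, R=40
  40: L=38, R=44
  53: L=52, R=–
  30: L=18, R=31
  31: L=–, R=36
  36: L=32, R=–
  52: L=–, R=–
  32: L=–, R=–
  11: L=–, R=–
  44: L=–, R=–
  18: L=–, R=–
  38: L=–, R=–

30 40 52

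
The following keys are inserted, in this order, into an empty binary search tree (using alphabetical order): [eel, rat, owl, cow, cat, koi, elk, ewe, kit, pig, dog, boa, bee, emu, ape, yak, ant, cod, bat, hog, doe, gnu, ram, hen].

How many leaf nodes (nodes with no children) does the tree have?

8

Resulting structure (node: left, right):
  eel: L=cow, R=rat
  rat: L=owl, R=yak
  owl: L=koi, R=pig
  cow: L=cat, R=dog
  cat: L=boa, R=cod
  koi: L=elk, R=–
  elk: L=–, R=ewe
  ewe: L=emu, R=kit
  kit: L=hog, R=–
  pig: L=–, R=ram
  dog: L=doe, R=–
  boa: L=bee, R=–
  bee: L=ape, R=–
  emu: L=–, R=–
  ape: L=ant, R=bat
  yak: L=–, R=–
  ant: L=–, R=–
  cod: L=–, R=–
  bat: L=–, R=–
  hog: L=gnu, R=–
  doe: L=–, R=–
  gnu: L=–, R=hen
  ram: L=–, R=–
  hen: L=–, R=–

Leaves: ant, bat, cod, doe, emu, hen, ram, yak — 8 in total.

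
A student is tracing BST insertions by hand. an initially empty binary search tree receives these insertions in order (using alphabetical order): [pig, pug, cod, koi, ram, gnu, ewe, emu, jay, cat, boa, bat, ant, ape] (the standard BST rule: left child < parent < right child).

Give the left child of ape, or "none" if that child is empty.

none

pig: root
pug: right child of pig (depth 1)
cod: left child of pig (depth 1)
koi: right child of cod (depth 2)
ram: right child of pug (depth 2)
gnu: left child of koi (depth 3)
ewe: left child of gnu (depth 4)
emu: left child of ewe (depth 5)
jay: right child of gnu (depth 4)
cat: left child of cod (depth 2)
boa: left child of cat (depth 3)
bat: left child of boa (depth 4)
ant: left child of bat (depth 5)
ape: right child of ant (depth 6)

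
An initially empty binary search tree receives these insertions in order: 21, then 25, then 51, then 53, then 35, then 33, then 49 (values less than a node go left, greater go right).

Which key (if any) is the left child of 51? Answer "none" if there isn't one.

Insert 21: tree is empty, so 21 becomes the root.
Insert 25: 25 > 21 → go right. Place as right child of 21.
Insert 51: 51 > 21 → go right; 51 > 25 → go right. Place as right child of 25.
Insert 53: 53 > 21 → go right; 53 > 25 → go right; 53 > 51 → go right. Place as right child of 51.
Insert 35: 35 > 21 → go right; 35 > 25 → go right; 35 < 51 → go left. Place as left child of 51.
Insert 33: 33 > 21 → go right; 33 > 25 → go right; 33 < 51 → go left; 33 < 35 → go left. Place as left child of 35.
Insert 49: 49 > 21 → go right; 49 > 25 → go right; 49 < 51 → go left; 49 > 35 → go right. Place as right child of 35.

35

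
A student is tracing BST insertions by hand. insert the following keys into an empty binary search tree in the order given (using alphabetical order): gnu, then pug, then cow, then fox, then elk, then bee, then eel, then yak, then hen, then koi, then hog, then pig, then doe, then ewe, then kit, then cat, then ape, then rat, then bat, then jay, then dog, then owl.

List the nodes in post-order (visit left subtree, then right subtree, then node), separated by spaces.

gnu: root
pug: right child of gnu (depth 1)
cow: left child of gnu (depth 1)
fox: right child of cow (depth 2)
elk: left child of fox (depth 3)
bee: left child of cow (depth 2)
eel: left child of elk (depth 4)
yak: right child of pug (depth 2)
hen: left child of pug (depth 2)
koi: right child of hen (depth 3)
hog: left child of koi (depth 4)
pig: right child of koi (depth 4)
doe: left child of eel (depth 5)
ewe: right child of elk (depth 4)
kit: right child of hog (depth 5)
cat: right child of bee (depth 3)
ape: left child of bee (depth 3)
rat: left child of yak (depth 3)
bat: right child of ape (depth 4)
jay: left child of kit (depth 6)
dog: right child of doe (depth 6)
owl: left child of pig (depth 5)

bat ape cat bee dog doe eel ewe elk fox cow jay kit hog owl pig koi hen rat yak pug gnu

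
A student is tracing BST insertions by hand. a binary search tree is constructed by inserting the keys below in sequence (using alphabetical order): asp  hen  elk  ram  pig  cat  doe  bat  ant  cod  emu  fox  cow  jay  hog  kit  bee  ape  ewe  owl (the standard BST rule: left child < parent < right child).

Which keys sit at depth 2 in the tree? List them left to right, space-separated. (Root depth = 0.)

ape elk ram

Insert asp: tree is empty, so asp becomes the root.
Insert hen: hen > asp → go right. Place as right child of asp.
Insert elk: elk > asp → go right; elk < hen → go left. Place as left child of hen.
Insert ram: ram > asp → go right; ram > hen → go right. Place as right child of hen.
Insert pig: pig > asp → go right; pig > hen → go right; pig < ram → go left. Place as left child of ram.
Insert cat: cat > asp → go right; cat < hen → go left; cat < elk → go left. Place as left child of elk.
Insert doe: doe > asp → go right; doe < hen → go left; doe < elk → go left; doe > cat → go right. Place as right child of cat.
Insert bat: bat > asp → go right; bat < hen → go left; bat < elk → go left; bat < cat → go left. Place as left child of cat.
Insert ant: ant < asp → go left. Place as left child of asp.
Insert cod: cod > asp → go right; cod < hen → go left; cod < elk → go left; cod > cat → go right; cod < doe → go left. Place as left child of doe.
Insert emu: emu > asp → go right; emu < hen → go left; emu > elk → go right. Place as right child of elk.
Insert fox: fox > asp → go right; fox < hen → go left; fox > elk → go right; fox > emu → go right. Place as right child of emu.
Insert cow: cow > asp → go right; cow < hen → go left; cow < elk → go left; cow > cat → go right; cow < doe → go left; cow > cod → go right. Place as right child of cod.
Insert jay: jay > asp → go right; jay > hen → go right; jay < ram → go left; jay < pig → go left. Place as left child of pig.
Insert hog: hog > asp → go right; hog > hen → go right; hog < ram → go left; hog < pig → go left; hog < jay → go left. Place as left child of jay.
Insert kit: kit > asp → go right; kit > hen → go right; kit < ram → go left; kit < pig → go left; kit > jay → go right. Place as right child of jay.
Insert bee: bee > asp → go right; bee < hen → go left; bee < elk → go left; bee < cat → go left; bee > bat → go right. Place as right child of bat.
Insert ape: ape < asp → go left; ape > ant → go right. Place as right child of ant.
Insert ewe: ewe > asp → go right; ewe < hen → go left; ewe > elk → go right; ewe > emu → go right; ewe < fox → go left. Place as left child of fox.
Insert owl: owl > asp → go right; owl > hen → go right; owl < ram → go left; owl < pig → go left; owl > jay → go right; owl > kit → go right. Place as right child of kit.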